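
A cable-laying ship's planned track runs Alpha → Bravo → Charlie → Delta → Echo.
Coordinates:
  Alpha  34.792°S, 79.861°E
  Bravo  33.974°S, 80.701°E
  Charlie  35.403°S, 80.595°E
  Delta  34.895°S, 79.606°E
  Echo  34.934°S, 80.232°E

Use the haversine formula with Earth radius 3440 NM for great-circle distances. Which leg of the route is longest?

Leg distances:
Alpha→Bravo: 64.4 NM
Bravo→Charlie: 86.0 NM
Charlie→Delta: 57.3 NM
Delta→Echo: 30.9 NM
The longest leg is Bravo–Charlie at 86.0 NM.

Bravo–Charlie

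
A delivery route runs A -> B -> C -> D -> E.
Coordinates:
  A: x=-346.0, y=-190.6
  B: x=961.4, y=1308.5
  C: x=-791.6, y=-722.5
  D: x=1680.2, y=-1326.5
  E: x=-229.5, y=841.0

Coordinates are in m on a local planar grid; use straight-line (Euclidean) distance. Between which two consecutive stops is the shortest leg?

Leg distances:
A→B: 1989.1 m
B→C: 2682.9 m
C→D: 2544.5 m
D→E: 2888.8 m
The shortest leg is A–B at 1989.1 m.

A–B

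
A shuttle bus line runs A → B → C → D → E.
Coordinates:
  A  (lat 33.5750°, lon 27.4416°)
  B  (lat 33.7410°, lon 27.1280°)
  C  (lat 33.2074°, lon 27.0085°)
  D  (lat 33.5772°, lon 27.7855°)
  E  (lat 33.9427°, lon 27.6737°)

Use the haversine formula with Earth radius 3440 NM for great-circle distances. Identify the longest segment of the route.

C–D

Leg distances:
A→B: 18.6 NM
B→C: 32.6 NM
C→D: 44.8 NM
D→E: 22.6 NM
The longest leg is C–D at 44.8 NM.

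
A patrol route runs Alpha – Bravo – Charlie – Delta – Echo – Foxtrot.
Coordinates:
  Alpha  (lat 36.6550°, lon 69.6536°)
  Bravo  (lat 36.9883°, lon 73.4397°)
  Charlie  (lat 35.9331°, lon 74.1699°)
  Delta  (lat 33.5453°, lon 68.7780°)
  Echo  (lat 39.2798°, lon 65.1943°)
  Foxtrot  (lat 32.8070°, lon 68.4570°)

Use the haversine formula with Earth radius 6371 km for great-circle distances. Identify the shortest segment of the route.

Leg distances:
Alpha→Bravo: 339.0 km
Bravo→Charlie: 134.3 km
Charlie→Delta: 559.5 km
Delta→Echo: 713.6 km
Echo→Foxtrot: 777.1 km
The shortest leg is Bravo–Charlie at 134.3 km.

Bravo–Charlie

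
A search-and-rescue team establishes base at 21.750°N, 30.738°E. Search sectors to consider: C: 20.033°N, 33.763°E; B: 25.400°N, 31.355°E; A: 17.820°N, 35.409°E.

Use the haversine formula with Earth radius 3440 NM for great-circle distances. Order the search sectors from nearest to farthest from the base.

Distances from the base:
C 20.033°N, 33.763°E: 198.5 NM
B 25.400°N, 31.355°E: 221.8 NM
A 17.820°N, 35.409°E: 353.9 NM

C, B, A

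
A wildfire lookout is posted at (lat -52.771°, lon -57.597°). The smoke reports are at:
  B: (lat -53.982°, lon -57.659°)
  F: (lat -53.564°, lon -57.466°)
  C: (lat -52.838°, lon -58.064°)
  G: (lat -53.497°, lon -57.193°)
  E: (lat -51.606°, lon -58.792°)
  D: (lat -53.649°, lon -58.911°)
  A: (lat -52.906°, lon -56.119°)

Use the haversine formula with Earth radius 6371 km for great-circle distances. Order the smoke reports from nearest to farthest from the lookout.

Computing each great-circle distance from (lat -52.771°, lon -57.597°):
C (lat -52.838°, lon -58.064°): 32.3 km
G (lat -53.497°, lon -57.193°): 85.1 km
F (lat -53.564°, lon -57.466°): 88.6 km
A (lat -52.906°, lon -56.119°): 100.4 km
D (lat -53.649°, lon -58.911°): 131.1 km
B (lat -53.982°, lon -57.659°): 134.7 km
E (lat -51.606°, lon -58.792°): 153.0 km

C, G, F, A, D, B, E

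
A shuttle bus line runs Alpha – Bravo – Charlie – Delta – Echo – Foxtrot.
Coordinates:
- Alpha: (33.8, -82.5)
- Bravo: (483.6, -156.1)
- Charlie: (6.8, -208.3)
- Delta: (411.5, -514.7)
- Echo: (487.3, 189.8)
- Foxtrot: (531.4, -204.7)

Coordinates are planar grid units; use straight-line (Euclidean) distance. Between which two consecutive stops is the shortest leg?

Echo–Foxtrot

Leg distances:
Alpha→Bravo: 455.8
Bravo→Charlie: 479.6
Charlie→Delta: 507.6
Delta→Echo: 708.6
Echo→Foxtrot: 397.0
The shortest leg is Echo–Foxtrot at 397.0.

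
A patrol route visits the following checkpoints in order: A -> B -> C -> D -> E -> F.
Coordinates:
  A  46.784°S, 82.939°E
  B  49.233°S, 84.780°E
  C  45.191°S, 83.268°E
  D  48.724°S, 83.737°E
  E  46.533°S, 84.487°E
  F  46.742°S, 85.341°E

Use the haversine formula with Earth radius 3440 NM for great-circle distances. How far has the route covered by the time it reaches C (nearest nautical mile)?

415 NM

Leg distances:
A→B: 164.6 NM  (cumulative 164.6 NM)
B→C: 250.4 NM  (cumulative 414.9 NM)
Cumulative distance at C ≈ 415 NM.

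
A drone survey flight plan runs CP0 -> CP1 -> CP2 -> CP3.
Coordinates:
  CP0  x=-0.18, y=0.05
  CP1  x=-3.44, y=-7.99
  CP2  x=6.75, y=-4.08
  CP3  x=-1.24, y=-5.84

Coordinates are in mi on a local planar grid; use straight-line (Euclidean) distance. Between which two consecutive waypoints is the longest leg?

CP1–CP2

Leg distances:
CP0→CP1: 8.7 mi
CP1→CP2: 10.9 mi
CP2→CP3: 8.2 mi
The longest leg is CP1–CP2 at 10.9 mi.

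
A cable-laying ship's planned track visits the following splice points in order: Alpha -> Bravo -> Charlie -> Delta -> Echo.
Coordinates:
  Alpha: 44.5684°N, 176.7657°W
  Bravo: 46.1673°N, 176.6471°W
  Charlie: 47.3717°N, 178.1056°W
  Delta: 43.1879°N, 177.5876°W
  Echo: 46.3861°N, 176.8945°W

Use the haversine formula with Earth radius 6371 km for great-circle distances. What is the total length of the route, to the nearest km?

1179 km

Leg distances:
Alpha→Bravo: 178.0 km  (cumulative 178.0 km)
Bravo→Charlie: 174.0 km  (cumulative 352.0 km)
Charlie→Delta: 467.0 km  (cumulative 819.0 km)
Delta→Echo: 359.8 km  (cumulative 1178.8 km)
Total route length ≈ 1179 km.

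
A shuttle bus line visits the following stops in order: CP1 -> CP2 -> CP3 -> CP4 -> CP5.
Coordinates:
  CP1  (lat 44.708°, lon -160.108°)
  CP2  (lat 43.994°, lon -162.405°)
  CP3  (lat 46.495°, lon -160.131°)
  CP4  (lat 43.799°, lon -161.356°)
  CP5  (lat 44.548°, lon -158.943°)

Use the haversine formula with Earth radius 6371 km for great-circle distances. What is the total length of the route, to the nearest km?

Leg distances:
CP1→CP2: 199.1 km  (cumulative 199.1 km)
CP2→CP3: 330.2 km  (cumulative 529.3 km)
CP3→CP4: 314.8 km  (cumulative 844.1 km)
CP4→CP5: 209.7 km  (cumulative 1053.8 km)
Total route length ≈ 1054 km.

1054 km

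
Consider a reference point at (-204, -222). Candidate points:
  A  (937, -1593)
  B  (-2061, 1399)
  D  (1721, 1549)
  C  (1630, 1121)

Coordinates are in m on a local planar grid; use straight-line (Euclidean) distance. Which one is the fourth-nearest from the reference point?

D

Distances from the reference point ((-204, -222)):
A: 1783.7 m
C: 2273.1 m
B: 2465.0 m
D: 2615.7 m
The fourth-nearest is D at 2615.7 m.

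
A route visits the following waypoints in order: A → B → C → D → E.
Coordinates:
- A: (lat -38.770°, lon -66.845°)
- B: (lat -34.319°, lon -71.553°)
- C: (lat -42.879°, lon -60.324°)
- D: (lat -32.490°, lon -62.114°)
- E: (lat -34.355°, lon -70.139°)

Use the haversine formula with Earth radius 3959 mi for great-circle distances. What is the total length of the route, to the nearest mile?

2454 mi

Leg distances:
A→B: 403.5 mi  (cumulative 403.5 mi)
B→C: 845.6 mi  (cumulative 1249.1 mi)
C→D: 724.4 mi  (cumulative 1973.6 mi)
D→E: 480.3 mi  (cumulative 2453.8 mi)
Total route length ≈ 2454 mi.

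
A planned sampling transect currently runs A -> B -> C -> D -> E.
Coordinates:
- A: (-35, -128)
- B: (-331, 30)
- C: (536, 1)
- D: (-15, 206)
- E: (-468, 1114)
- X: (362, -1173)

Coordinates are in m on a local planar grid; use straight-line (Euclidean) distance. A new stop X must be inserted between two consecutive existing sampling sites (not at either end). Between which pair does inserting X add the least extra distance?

between B and C

Added distance for inserting X between each consecutive pair:
A–B: 2170.7 m
B–C: 1707.7 m
C–D: 2028.5 m
D–E: 2847.8 m
Smallest added distance is 1707.7 m, inserting between B and C.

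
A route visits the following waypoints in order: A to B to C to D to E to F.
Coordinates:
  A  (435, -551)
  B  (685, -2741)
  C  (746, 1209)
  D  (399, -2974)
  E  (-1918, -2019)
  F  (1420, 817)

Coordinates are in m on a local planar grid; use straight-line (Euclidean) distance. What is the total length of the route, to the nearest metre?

17238 m

Leg distances:
A→B: 2204.2 m  (cumulative 2204.2 m)
B→C: 3950.5 m  (cumulative 6154.7 m)
C→D: 4197.4 m  (cumulative 10352.1 m)
D→E: 2506.1 m  (cumulative 12858.2 m)
E→F: 4380.1 m  (cumulative 17238.2 m)
Total route length ≈ 17238 m.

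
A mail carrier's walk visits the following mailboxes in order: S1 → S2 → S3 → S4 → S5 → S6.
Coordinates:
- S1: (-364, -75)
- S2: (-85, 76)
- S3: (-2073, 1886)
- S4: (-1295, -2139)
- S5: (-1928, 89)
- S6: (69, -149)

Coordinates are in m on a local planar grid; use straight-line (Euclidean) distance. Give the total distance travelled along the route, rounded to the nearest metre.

11433 m

Leg distances:
S1→S2: 317.2 m  (cumulative 317.2 m)
S2→S3: 2688.5 m  (cumulative 3005.8 m)
S3→S4: 4099.5 m  (cumulative 7105.3 m)
S4→S5: 2316.2 m  (cumulative 9421.5 m)
S5→S6: 2011.1 m  (cumulative 11432.6 m)
Total route length ≈ 11433 m.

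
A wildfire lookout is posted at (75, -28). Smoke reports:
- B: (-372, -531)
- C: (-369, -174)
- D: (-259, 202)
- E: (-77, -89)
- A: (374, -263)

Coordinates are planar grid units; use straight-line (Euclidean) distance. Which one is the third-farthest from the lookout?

Distances from the lookout ((75, -28)):
B: 672.9
C: 467.4
D: 405.5
A: 380.3
E: 163.8
The third-farthest is D at 405.5.

D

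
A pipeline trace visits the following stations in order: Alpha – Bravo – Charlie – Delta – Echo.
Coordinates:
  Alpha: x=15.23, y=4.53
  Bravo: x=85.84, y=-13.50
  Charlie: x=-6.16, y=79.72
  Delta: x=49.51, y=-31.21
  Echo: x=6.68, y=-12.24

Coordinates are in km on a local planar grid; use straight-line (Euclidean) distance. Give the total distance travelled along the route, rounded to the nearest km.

Leg distances:
Alpha→Bravo: 72.9 km  (cumulative 72.9 km)
Bravo→Charlie: 131.0 km  (cumulative 203.8 km)
Charlie→Delta: 124.1 km  (cumulative 328.0 km)
Delta→Echo: 46.8 km  (cumulative 374.8 km)
Total route length ≈ 375 km.

375 km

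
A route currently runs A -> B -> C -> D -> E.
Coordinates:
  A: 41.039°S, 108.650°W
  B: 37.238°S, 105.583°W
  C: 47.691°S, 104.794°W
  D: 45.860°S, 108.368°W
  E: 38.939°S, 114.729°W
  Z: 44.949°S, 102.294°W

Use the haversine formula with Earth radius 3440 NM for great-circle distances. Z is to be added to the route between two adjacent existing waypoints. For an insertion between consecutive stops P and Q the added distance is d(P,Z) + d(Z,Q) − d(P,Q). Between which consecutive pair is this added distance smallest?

between B and C

Added distance for inserting Z between each consecutive pair:
A–B: 581.5 NM
B–C: 52.1 NM
C–D: 272.8 NM
D–E: 421.0 NM
Smallest added distance is 52.1 NM, inserting between B and C.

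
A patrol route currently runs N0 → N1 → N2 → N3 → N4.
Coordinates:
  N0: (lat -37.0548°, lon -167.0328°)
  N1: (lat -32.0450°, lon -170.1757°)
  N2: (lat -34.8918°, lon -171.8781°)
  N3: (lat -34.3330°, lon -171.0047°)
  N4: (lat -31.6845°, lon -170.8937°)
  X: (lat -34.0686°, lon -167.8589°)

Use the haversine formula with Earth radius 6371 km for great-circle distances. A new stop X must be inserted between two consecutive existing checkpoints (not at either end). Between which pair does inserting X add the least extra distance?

between N0 and N1

Added distance for inserting X between each consecutive pair:
N0–N1: 25.3 km
N1–N2: 337.7 km
N2–N3: 569.1 km
N3–N4: 384.1 km
Smallest added distance is 25.3 km, inserting between N0 and N1.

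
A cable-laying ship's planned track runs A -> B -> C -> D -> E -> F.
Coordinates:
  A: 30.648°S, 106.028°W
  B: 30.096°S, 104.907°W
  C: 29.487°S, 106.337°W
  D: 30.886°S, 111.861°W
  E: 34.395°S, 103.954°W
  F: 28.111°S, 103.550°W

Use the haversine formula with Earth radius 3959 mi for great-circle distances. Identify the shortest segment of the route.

Leg distances:
A→B: 76.9 mi
B→C: 95.5 mi
C→D: 343.8 mi
D→E: 519.8 mi
E→F: 434.9 mi
The shortest leg is A–B at 76.9 mi.

A–B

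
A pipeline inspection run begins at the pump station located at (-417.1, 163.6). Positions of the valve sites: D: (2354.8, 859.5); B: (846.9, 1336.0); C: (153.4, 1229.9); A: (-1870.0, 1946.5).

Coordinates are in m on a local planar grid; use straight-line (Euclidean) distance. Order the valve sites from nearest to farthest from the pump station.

Distance from the pump station at (-417.1, 163.6) to each:
C (153.4, 1229.9): 1209.3 m
B (846.9, 1336.0): 1724.0 m
A (-1870.0, 1946.5): 2299.9 m
D (2354.8, 859.5): 2857.9 m

C, B, A, D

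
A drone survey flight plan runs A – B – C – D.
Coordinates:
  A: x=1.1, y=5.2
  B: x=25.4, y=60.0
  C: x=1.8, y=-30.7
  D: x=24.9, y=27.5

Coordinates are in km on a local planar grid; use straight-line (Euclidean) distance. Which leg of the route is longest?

Leg distances:
A→B: 59.9 km
B→C: 93.7 km
C→D: 62.6 km
The longest leg is B–C at 93.7 km.

B–C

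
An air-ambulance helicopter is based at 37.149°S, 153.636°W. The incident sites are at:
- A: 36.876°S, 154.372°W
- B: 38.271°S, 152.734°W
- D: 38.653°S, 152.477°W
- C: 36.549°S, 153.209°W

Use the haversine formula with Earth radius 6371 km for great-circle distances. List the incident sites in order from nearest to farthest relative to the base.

A, C, B, D

Distances from the base:
A 36.876°S, 154.372°W: 72.1 km
C 36.549°S, 153.209°W: 76.8 km
B 38.271°S, 152.734°W: 147.9 km
D 38.653°S, 152.477°W: 195.7 km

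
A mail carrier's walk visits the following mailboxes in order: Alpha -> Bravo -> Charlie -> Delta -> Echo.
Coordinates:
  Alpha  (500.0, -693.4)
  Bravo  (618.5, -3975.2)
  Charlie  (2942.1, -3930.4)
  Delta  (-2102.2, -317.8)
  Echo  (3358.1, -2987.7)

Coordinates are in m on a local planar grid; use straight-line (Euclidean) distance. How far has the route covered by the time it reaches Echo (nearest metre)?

Leg distances:
Alpha→Bravo: 3283.9 m  (cumulative 3283.9 m)
Bravo→Charlie: 2324.0 m  (cumulative 5608.0 m)
Charlie→Delta: 6204.5 m  (cumulative 11812.5 m)
Delta→Echo: 6078.1 m  (cumulative 17890.6 m)
Cumulative distance at Echo ≈ 17891 m.

17891 m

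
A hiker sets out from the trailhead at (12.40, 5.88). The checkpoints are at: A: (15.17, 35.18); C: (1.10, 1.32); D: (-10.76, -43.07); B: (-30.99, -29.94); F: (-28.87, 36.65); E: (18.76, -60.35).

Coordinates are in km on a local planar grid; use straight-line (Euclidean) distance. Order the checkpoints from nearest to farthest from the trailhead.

Distances from the trailhead:
C (1.10, 1.32): 12.2 km
A (15.17, 35.18): 29.4 km
F (-28.87, 36.65): 51.5 km
D (-10.76, -43.07): 54.2 km
B (-30.99, -29.94): 56.3 km
E (18.76, -60.35): 66.5 km

C, A, F, D, B, E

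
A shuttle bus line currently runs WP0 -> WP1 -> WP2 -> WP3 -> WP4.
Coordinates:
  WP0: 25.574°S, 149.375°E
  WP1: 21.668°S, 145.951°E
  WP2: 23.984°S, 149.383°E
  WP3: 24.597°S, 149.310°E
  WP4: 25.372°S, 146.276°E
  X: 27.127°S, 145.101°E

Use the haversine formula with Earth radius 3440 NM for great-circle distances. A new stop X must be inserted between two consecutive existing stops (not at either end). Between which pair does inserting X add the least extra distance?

Added distance for inserting X between each consecutive pair:
WP0–WP1: 278.4 NM
WP1–WP2: 394.6 NM
WP2–WP3: 535.4 NM
WP3–WP4: 224.8 NM
Smallest added distance is 224.8 NM, inserting between WP3 and WP4.

between WP3 and WP4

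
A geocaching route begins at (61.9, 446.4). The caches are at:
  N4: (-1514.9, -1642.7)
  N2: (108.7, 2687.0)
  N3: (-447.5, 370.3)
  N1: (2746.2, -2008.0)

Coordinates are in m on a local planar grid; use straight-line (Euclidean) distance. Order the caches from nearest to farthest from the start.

Distance from the start at (61.9, 446.4) to each:
N3 (-447.5, 370.3): 515.1 m
N2 (108.7, 2687.0): 2241.1 m
N4 (-1514.9, -1642.7): 2617.4 m
N1 (2746.2, -2008.0): 3637.2 m

N3, N2, N4, N1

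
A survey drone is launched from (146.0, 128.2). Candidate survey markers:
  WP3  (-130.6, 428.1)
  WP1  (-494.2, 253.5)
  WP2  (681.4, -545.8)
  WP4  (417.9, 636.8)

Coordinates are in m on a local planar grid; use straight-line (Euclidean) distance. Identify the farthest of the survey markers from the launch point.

Distances from the launch point ((146.0, 128.2)):
WP2: 860.8 m
WP1: 652.3 m
WP4: 576.7 m
WP3: 408.0 m
The farthest is WP2 at 860.8 m.

WP2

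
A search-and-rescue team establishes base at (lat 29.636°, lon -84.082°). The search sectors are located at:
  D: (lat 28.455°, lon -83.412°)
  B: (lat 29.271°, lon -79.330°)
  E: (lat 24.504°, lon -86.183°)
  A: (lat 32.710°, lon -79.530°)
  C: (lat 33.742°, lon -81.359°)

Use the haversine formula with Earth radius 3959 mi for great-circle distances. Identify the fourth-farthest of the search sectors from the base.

Distances from the base ((lat 29.636°, lon -84.082°)):
E: 377.4 mi
A: 342.8 mi
C: 325.7 mi
B: 287.0 mi
D: 91.1 mi
The fourth-farthest is B at 287.0 mi.

B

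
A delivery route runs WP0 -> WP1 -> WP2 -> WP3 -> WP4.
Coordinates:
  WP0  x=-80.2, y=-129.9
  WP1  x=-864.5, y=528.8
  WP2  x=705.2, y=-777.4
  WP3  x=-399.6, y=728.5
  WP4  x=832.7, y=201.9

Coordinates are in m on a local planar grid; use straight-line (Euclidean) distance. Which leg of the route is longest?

WP1–WP2

Leg distances:
WP0→WP1: 1024.2 m
WP1→WP2: 2042.1 m
WP2→WP3: 1867.7 m
WP3→WP4: 1340.1 m
The longest leg is WP1–WP2 at 2042.1 m.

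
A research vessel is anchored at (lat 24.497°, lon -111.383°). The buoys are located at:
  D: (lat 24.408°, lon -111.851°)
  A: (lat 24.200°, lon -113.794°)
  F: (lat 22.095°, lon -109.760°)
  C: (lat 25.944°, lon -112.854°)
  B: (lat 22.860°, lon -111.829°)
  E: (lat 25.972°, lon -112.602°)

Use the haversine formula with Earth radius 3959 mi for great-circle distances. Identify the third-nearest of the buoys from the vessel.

E

Distance to each, sorted:
D: 30.1 mi
B: 116.6 mi
E: 127.2 mi
C: 135.8 mi
A: 153.2 mi
F: 195.3 mi
The third-nearest is E at 127.2 mi.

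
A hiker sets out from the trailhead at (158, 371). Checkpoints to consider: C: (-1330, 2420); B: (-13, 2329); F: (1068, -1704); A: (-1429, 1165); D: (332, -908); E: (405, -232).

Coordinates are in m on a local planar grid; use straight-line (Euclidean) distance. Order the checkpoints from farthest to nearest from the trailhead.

Computing each straight-line distance from (158, 371):
C (-1330, 2420): 2532.3 m
F (1068, -1704): 2265.8 m
B (-13, 2329): 1965.5 m
A (-1429, 1165): 1774.5 m
D (332, -908): 1290.8 m
E (405, -232): 651.6 m

C, F, B, A, D, E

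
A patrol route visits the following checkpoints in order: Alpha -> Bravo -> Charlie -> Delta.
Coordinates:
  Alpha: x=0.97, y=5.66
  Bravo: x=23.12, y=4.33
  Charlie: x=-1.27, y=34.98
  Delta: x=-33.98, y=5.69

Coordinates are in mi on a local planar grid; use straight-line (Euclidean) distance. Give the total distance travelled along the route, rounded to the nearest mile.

105 mi

Leg distances:
Alpha→Bravo: 22.2 mi  (cumulative 22.2 mi)
Bravo→Charlie: 39.2 mi  (cumulative 61.4 mi)
Charlie→Delta: 43.9 mi  (cumulative 105.3 mi)
Total route length ≈ 105 mi.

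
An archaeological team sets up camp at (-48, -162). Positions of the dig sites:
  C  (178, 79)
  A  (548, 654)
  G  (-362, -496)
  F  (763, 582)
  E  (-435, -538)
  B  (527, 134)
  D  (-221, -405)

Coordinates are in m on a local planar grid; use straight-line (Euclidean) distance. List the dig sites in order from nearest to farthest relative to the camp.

Distances from the camp:
D (-221, -405): 298.3 m
C (178, 79): 330.4 m
G (-362, -496): 458.4 m
E (-435, -538): 539.6 m
B (527, 134): 646.7 m
A (548, 654): 1010.5 m
F (763, 582): 1100.6 m

D, C, G, E, B, A, F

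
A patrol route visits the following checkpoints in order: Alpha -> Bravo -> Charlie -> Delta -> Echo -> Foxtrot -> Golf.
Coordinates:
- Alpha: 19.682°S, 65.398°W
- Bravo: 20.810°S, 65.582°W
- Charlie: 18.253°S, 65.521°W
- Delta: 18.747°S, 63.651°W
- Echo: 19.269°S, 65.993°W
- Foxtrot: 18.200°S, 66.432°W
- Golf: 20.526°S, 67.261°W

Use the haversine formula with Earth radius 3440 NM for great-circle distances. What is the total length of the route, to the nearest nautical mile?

685 NM

Leg distances:
Alpha→Bravo: 68.5 NM  (cumulative 68.5 NM)
Bravo→Charlie: 153.6 NM  (cumulative 222.1 NM)
Charlie→Delta: 110.5 NM  (cumulative 332.6 NM)
Delta→Echo: 136.6 NM  (cumulative 469.2 NM)
Echo→Foxtrot: 68.9 NM  (cumulative 538.0 NM)
Foxtrot→Golf: 147.3 NM  (cumulative 685.4 NM)
Total route length ≈ 685 NM.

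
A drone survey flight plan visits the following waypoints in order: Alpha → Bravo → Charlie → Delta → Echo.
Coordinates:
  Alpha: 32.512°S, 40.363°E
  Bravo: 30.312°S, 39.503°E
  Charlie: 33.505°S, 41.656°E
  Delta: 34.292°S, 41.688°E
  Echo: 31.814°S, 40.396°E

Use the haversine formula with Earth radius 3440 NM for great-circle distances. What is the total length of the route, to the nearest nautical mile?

570 NM

Leg distances:
Alpha→Bravo: 139.2 NM  (cumulative 139.2 NM)
Bravo→Charlie: 220.9 NM  (cumulative 360.1 NM)
Charlie→Delta: 47.3 NM  (cumulative 407.4 NM)
Delta→Echo: 162.4 NM  (cumulative 569.8 NM)
Total route length ≈ 570 NM.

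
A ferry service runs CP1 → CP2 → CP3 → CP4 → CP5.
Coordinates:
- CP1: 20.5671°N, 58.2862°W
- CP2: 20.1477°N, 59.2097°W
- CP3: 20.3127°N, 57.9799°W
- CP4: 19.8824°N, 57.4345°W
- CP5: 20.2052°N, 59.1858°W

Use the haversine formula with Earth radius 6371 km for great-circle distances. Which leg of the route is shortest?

Leg distances:
CP1→CP2: 107.0 km
CP2→CP3: 129.6 km
CP3→CP4: 74.4 km
CP4→CP5: 186.4 km
The shortest leg is CP3–CP4 at 74.4 km.

CP3–CP4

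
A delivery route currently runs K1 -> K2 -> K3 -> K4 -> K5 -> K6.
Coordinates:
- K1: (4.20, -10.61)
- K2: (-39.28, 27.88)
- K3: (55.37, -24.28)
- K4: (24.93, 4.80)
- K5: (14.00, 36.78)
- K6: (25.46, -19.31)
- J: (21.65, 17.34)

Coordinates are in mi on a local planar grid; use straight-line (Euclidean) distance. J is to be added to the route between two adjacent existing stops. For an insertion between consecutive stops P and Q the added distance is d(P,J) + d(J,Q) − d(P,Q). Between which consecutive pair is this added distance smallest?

between K4 and K5

Added distance for inserting J between each consecutive pair:
K1–K2: 36.7 mi
K2–K3: 7.3 mi
K3–K4: 24.4 mi
K4–K5: 0.1 mi
K5–K6: 0.5 mi
Smallest added distance is 0.1 mi, inserting between K4 and K5.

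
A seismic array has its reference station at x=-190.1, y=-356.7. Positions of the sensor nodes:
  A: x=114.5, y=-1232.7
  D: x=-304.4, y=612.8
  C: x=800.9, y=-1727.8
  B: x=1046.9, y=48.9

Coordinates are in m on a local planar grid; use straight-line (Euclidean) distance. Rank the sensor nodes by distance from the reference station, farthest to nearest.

Distances from the reference station:
C x=800.9, y=-1727.8: 1691.7 m
B x=1046.9, y=48.9: 1301.8 m
D x=-304.4, y=612.8: 976.2 m
A x=114.5, y=-1232.7: 927.4 m

C, B, D, A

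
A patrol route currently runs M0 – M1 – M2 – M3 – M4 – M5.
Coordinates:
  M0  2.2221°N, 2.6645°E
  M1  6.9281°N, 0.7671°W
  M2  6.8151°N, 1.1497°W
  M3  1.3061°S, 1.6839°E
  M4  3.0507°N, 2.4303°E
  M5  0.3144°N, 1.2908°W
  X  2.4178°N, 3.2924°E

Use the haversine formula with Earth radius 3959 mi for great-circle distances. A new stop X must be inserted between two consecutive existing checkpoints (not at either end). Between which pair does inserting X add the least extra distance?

Added distance for inserting X between each consecutive pair:
M0–M1: 62.1 mi
M1–M2: 822.4 mi
M2–M3: 117.2 mi
M3–M4: 48.7 mi
M4–M5: 103.1 mi
Smallest added distance is 48.7 mi, inserting between M3 and M4.

between M3 and M4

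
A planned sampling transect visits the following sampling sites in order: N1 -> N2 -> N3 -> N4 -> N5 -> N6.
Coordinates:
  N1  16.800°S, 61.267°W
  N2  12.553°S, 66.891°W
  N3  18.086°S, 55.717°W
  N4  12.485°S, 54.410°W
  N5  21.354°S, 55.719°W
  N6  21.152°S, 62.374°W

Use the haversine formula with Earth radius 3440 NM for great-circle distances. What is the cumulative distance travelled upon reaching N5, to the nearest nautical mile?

2024 NM

Leg distances:
N1→N2: 414.3 NM  (cumulative 414.3 NM)
N2→N3: 727.0 NM  (cumulative 1141.3 NM)
N3→N4: 344.7 NM  (cumulative 1486.0 NM)
N4→N5: 537.8 NM  (cumulative 2023.7 NM)
Cumulative distance at N5 ≈ 2024 NM.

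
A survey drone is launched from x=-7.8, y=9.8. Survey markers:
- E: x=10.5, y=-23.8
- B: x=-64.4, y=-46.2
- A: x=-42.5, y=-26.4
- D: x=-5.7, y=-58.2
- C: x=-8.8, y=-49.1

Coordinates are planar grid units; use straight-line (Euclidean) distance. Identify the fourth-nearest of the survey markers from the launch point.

Distance to each, sorted:
E: 38.3
A: 50.1
C: 58.9
D: 68.0
B: 79.6
The fourth-nearest is D at 68.0.

D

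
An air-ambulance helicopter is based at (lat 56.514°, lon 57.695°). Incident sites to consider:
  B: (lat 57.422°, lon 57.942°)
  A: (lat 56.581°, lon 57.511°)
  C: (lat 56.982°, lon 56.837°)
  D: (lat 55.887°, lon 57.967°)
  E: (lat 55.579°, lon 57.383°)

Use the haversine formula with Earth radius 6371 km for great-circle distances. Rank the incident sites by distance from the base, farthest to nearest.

Distances from the base:
E (lat 55.579°, lon 57.383°): 105.8 km
B (lat 57.422°, lon 57.942°): 102.1 km
C (lat 56.982°, lon 56.837°): 73.8 km
D (lat 55.887°, lon 57.967°): 71.7 km
A (lat 56.581°, lon 57.511°): 13.5 km

E, B, C, D, A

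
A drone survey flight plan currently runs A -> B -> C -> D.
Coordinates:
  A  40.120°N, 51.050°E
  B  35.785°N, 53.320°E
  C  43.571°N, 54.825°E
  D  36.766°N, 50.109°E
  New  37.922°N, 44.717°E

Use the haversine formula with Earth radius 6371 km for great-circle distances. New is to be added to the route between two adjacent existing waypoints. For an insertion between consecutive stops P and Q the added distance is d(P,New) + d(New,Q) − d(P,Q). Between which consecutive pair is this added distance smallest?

Added distance for inserting New between each consecutive pair:
A–B: 878.7 km
B–C: 982.7 km
C–D: 694.6 km
Smallest added distance is 694.6 km, inserting between C and D.

between C and D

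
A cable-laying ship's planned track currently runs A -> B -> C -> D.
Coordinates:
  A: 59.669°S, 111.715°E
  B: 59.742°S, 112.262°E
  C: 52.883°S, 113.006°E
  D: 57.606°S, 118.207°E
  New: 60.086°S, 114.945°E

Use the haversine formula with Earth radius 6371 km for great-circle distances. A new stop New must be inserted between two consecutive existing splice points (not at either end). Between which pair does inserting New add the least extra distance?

Added distance for inserting New between each consecutive pair:
A–B: 308.7 km
B–C: 200.0 km
C–D: 523.4 km
Smallest added distance is 200.0 km, inserting between B and C.

between B and C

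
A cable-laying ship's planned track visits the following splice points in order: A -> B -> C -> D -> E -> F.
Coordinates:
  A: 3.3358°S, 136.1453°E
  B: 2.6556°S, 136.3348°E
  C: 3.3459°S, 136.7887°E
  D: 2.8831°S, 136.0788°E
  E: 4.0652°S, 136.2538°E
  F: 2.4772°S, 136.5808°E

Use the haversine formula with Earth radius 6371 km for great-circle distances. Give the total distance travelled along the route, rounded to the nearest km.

578 km

Leg distances:
A→B: 78.5 km  (cumulative 78.5 km)
B→C: 91.8 km  (cumulative 170.3 km)
C→D: 94.1 km  (cumulative 264.5 km)
D→E: 132.9 km  (cumulative 397.3 km)
E→F: 180.3 km  (cumulative 577.6 km)
Total route length ≈ 578 km.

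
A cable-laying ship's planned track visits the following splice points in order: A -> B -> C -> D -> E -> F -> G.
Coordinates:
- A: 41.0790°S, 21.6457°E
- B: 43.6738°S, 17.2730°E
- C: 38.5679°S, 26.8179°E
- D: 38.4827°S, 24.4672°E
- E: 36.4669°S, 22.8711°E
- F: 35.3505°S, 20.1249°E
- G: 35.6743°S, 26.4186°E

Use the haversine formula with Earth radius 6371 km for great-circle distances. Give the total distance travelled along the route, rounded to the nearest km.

Leg distances:
A→B: 460.6 km  (cumulative 460.6 km)
B→C: 979.6 km  (cumulative 1440.2 km)
C→D: 204.7 km  (cumulative 1644.9 km)
D→E: 264.7 km  (cumulative 1909.6 km)
E→F: 276.7 km  (cumulative 2186.3 km)
F→G: 570.7 km  (cumulative 2757.0 km)
Total route length ≈ 2757 km.

2757 km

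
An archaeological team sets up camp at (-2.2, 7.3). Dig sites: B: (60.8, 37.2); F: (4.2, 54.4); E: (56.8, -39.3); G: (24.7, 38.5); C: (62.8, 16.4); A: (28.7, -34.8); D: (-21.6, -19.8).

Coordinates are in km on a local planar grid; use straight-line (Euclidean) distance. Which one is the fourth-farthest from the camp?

A

Distance to each, sorted:
E: 75.2 km
B: 69.7 km
C: 65.6 km
A: 52.2 km
F: 47.5 km
G: 41.2 km
D: 33.3 km
The fourth-farthest is A at 52.2 km.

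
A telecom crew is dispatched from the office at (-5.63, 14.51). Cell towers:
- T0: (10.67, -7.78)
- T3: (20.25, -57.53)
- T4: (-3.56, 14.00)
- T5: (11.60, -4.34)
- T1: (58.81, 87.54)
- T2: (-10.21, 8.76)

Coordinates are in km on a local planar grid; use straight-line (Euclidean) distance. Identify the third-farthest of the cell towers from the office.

T0

Distance to each, sorted:
T1: 97.4 km
T3: 76.5 km
T0: 27.6 km
T5: 25.5 km
T2: 7.4 km
T4: 2.1 km
The third-farthest is T0 at 27.6 km.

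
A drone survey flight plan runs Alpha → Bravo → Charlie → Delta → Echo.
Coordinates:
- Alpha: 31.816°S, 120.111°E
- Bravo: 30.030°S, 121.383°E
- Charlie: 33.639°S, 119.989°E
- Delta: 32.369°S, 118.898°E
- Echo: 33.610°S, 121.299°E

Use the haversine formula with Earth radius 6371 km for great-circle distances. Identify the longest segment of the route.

Leg distances:
Alpha→Bravo: 232.7 km
Bravo→Charlie: 422.3 km
Charlie→Delta: 174.0 km
Delta→Echo: 263.0 km
The longest leg is Bravo–Charlie at 422.3 km.

Bravo–Charlie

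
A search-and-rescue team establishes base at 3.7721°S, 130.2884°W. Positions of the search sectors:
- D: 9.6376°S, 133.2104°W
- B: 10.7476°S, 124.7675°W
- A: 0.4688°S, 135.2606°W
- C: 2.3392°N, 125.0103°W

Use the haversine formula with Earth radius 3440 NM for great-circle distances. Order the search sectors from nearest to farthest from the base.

Distances from the base:
A 0.4688°S, 135.2606°W: 358.2 NM
D 9.6376°S, 133.2104°W: 392.9 NM
C 2.3392°N, 125.0103°W: 484.7 NM
B 10.7476°S, 124.7675°W: 532.3 NM

A, D, C, B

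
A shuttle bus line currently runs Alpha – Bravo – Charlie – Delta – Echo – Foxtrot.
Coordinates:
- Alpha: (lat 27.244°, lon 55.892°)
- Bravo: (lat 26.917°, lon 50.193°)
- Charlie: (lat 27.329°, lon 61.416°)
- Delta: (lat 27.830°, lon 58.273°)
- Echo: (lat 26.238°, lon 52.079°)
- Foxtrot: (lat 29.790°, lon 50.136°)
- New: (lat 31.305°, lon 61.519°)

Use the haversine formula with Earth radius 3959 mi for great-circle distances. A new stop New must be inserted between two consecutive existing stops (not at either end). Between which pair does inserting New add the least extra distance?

between Bravo and Charlie

Added distance for inserting New between each consecutive pair:
Alpha–Bravo: 836.2 mi
Bravo–Charlie: 331.7 mi
Charlie–Delta: 388.6 mi
Delta–Echo: 582.6 mi
Echo–Foxtrot: 1082.6 mi
Smallest added distance is 331.7 mi, inserting between Bravo and Charlie.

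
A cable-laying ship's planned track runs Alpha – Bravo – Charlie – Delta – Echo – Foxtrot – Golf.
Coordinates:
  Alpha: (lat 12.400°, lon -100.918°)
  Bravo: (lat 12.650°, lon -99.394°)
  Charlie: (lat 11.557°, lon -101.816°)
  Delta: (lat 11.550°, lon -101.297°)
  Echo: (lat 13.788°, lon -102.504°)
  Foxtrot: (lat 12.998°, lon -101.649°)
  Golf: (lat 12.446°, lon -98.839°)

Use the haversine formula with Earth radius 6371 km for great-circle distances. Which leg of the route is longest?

Foxtrot–Golf

Leg distances:
Alpha→Bravo: 167.7 km
Bravo→Charlie: 290.0 km
Charlie→Delta: 56.5 km
Delta→Echo: 281.2 km
Echo→Foxtrot: 127.6 km
Foxtrot→Golf: 310.9 km
The longest leg is Foxtrot–Golf at 310.9 km.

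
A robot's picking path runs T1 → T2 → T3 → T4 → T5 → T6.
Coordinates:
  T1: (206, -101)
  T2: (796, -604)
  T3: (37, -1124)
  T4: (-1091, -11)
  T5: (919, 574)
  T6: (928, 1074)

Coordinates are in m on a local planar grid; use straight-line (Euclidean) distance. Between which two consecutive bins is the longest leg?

T4–T5

Leg distances:
T1→T2: 775.3 m
T2→T3: 920.0 m
T3→T4: 1584.7 m
T4→T5: 2093.4 m
T5→T6: 500.1 m
The longest leg is T4–T5 at 2093.4 m.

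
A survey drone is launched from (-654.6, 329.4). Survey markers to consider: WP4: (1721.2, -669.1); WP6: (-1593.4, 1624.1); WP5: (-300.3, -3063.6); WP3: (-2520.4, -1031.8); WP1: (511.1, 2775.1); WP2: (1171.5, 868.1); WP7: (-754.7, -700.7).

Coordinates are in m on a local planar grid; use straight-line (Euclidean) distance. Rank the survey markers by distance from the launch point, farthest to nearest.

WP5, WP1, WP4, WP3, WP2, WP6, WP7

Computing each straight-line distance from (-654.6, 329.4):
WP5 (-300.3, -3063.6): 3411.4 m
WP1 (511.1, 2775.1): 2709.3 m
WP4 (1721.2, -669.1): 2577.1 m
WP3 (-2520.4, -1031.8): 2309.6 m
WP2 (1171.5, 868.1): 1903.9 m
WP6 (-1593.4, 1624.1): 1599.2 m
WP7 (-754.7, -700.7): 1035.0 m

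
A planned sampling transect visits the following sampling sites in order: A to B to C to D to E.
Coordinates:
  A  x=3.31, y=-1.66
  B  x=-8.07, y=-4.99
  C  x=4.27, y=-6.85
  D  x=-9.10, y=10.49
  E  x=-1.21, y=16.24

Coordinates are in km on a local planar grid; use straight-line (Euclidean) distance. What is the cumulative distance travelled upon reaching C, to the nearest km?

24 km

Leg distances:
A→B: 11.9 km  (cumulative 11.9 km)
B→C: 12.5 km  (cumulative 24.3 km)
Cumulative distance at C ≈ 24 km.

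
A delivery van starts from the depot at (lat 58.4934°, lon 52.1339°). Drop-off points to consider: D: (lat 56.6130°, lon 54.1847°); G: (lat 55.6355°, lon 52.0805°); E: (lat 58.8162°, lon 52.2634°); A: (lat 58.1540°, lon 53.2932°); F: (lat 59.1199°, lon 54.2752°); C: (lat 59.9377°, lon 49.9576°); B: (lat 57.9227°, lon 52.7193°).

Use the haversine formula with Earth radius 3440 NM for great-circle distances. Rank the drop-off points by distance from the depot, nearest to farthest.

E, B, A, F, C, D, G

Distance from the depot at (lat 58.4934°, lon 52.1339°) to each:
E (lat 58.8162°, lon 52.2634°): 19.8 NM
B (lat 57.9227°, lon 52.7193°): 38.9 NM
A (lat 58.1540°, lon 53.2932°): 41.8 NM
F (lat 59.1199°, lon 54.2752°): 76.5 NM
C (lat 59.9377°, lon 49.9576°): 109.5 NM
D (lat 56.6130°, lon 54.1847°): 130.8 NM
G (lat 55.6355°, lon 52.0805°): 171.6 NM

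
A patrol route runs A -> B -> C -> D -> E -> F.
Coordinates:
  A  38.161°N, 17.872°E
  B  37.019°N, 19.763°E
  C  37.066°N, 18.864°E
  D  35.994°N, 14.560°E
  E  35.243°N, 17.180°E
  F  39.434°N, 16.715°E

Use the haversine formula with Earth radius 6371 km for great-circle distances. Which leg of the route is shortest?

B–C

Leg distances:
A→B: 209.5 km
B→C: 80.0 km
C→D: 402.6 km
D→E: 251.1 km
E→F: 467.8 km
The shortest leg is B–C at 80.0 km.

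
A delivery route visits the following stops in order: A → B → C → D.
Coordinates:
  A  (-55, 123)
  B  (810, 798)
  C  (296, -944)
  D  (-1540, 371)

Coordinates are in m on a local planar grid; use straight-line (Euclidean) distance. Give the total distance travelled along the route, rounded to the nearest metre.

Leg distances:
A→B: 1097.2 m  (cumulative 1097.2 m)
B→C: 1816.2 m  (cumulative 2913.4 m)
C→D: 2258.3 m  (cumulative 5171.8 m)
Total route length ≈ 5172 m.

5172 m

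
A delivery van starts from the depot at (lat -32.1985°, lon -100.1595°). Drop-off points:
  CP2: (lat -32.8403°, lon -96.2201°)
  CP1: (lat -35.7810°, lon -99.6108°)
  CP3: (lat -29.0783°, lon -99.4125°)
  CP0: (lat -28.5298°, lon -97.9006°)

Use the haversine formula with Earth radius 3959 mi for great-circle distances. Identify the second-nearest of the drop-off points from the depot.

CP2

Distances from the depot ((lat -32.1985°, lon -100.1595°)):
CP3: 220.1 mi
CP2: 233.8 mi
CP1: 249.5 mi
CP0: 287.0 mi
The second-nearest is CP2 at 233.8 mi.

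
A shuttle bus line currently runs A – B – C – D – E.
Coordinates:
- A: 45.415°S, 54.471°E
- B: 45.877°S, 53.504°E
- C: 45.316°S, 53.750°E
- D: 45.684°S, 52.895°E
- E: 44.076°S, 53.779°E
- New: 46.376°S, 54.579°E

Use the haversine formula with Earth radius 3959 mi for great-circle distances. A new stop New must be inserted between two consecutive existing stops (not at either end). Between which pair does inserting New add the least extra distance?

between A and B

Added distance for inserting New between each consecutive pair:
A–B: 72.0 mi
B–C: 104.8 mi
C–D: 128.7 mi
D–E: 138.3 mi
Smallest added distance is 72.0 mi, inserting between A and B.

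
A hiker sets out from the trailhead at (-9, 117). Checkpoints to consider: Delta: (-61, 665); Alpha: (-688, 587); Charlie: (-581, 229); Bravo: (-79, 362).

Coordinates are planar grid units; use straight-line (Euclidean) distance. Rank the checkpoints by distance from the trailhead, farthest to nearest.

Computing each straight-line distance from (-9, 117):
Alpha (-688, 587): 825.8
Charlie (-581, 229): 582.9
Delta (-61, 665): 550.5
Bravo (-79, 362): 254.8

Alpha, Charlie, Delta, Bravo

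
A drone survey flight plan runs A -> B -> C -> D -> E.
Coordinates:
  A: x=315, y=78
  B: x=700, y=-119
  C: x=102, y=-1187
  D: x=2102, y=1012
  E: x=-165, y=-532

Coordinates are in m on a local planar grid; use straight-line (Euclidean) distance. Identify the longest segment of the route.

C–D

Leg distances:
A→B: 432.5 m
B→C: 1224.0 m
C→D: 2972.5 m
D→E: 2742.8 m
The longest leg is C–D at 2972.5 m.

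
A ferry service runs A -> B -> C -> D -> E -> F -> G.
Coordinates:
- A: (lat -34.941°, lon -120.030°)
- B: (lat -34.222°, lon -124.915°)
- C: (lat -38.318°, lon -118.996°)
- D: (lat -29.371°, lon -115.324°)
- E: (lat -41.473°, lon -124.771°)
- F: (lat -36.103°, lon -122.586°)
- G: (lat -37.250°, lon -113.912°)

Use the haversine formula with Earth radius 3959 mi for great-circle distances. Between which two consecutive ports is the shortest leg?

A–B

Leg distances:
A→B: 282.3 mi
B→C: 434.4 mi
C→D: 653.0 mi
D→E: 989.6 mi
E→F: 389.2 mi
F→G: 487.0 mi
The shortest leg is A–B at 282.3 mi.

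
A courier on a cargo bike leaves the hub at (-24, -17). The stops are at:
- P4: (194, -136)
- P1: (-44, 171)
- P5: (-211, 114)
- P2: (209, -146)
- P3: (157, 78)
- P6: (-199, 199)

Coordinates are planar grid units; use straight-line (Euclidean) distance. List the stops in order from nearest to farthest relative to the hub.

Distances from the hub:
P1 (-44, 171): 189.1
P3 (157, 78): 204.4
P5 (-211, 114): 228.3
P4 (194, -136): 248.4
P2 (209, -146): 266.3
P6 (-199, 199): 278.0

P1, P3, P5, P4, P2, P6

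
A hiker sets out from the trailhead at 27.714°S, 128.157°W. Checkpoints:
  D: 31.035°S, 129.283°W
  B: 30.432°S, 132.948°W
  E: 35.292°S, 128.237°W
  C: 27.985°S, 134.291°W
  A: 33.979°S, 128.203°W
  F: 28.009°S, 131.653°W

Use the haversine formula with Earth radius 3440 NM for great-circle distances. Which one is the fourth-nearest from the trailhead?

Distances from the trailhead (27.714°S, 128.157°W):
F: 186.4 NM
D: 207.9 NM
B: 299.7 NM
C: 326.0 NM
A: 376.2 NM
E: 455.0 NM
The fourth-nearest is C at 326.0 NM.

C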